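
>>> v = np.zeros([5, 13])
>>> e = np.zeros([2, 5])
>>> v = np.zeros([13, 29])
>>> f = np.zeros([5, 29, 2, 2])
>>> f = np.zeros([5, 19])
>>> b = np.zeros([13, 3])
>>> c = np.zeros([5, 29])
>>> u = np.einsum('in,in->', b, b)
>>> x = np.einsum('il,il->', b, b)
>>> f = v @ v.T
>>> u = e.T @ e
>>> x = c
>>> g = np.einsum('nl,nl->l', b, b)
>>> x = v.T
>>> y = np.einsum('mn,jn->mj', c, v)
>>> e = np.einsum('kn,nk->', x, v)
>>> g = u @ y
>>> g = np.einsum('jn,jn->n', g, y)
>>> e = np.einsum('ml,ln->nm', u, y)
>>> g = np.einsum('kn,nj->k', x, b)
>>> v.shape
(13, 29)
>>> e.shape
(13, 5)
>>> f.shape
(13, 13)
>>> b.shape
(13, 3)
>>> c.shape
(5, 29)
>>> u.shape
(5, 5)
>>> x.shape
(29, 13)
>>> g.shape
(29,)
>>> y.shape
(5, 13)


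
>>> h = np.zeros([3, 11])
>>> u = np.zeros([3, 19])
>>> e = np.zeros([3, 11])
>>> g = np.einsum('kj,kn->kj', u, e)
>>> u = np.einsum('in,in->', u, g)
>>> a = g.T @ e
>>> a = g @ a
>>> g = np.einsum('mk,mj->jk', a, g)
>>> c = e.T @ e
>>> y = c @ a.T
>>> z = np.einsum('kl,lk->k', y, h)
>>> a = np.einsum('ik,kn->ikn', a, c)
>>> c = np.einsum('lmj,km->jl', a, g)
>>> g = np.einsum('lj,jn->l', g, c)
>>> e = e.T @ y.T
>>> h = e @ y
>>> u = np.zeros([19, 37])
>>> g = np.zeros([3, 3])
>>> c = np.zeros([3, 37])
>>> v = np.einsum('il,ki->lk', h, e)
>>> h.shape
(11, 3)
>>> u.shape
(19, 37)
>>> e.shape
(11, 11)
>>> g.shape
(3, 3)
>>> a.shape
(3, 11, 11)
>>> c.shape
(3, 37)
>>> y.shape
(11, 3)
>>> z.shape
(11,)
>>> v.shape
(3, 11)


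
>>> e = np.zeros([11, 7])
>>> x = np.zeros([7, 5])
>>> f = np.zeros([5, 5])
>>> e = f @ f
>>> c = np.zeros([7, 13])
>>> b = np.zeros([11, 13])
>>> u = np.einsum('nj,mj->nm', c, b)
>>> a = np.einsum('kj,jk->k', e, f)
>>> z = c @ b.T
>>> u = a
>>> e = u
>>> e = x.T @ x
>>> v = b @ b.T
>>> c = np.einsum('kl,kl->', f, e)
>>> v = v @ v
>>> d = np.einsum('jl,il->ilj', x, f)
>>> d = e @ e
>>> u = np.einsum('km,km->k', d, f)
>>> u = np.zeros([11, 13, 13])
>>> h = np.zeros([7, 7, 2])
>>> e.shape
(5, 5)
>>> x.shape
(7, 5)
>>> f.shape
(5, 5)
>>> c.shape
()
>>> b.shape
(11, 13)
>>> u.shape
(11, 13, 13)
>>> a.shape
(5,)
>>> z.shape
(7, 11)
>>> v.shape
(11, 11)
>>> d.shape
(5, 5)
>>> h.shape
(7, 7, 2)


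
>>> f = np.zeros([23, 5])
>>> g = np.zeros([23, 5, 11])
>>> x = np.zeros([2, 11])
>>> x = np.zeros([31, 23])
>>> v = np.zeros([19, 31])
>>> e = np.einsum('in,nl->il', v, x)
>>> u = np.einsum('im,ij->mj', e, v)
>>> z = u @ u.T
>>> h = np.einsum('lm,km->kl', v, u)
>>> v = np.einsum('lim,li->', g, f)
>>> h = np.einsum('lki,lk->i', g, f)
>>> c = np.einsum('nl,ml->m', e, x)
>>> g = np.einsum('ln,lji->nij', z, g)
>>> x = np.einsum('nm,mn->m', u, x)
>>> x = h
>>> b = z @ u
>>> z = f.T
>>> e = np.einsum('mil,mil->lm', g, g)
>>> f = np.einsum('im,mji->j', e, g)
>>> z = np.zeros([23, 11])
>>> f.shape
(11,)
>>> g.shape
(23, 11, 5)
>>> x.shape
(11,)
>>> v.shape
()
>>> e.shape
(5, 23)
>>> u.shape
(23, 31)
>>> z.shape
(23, 11)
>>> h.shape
(11,)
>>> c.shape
(31,)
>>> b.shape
(23, 31)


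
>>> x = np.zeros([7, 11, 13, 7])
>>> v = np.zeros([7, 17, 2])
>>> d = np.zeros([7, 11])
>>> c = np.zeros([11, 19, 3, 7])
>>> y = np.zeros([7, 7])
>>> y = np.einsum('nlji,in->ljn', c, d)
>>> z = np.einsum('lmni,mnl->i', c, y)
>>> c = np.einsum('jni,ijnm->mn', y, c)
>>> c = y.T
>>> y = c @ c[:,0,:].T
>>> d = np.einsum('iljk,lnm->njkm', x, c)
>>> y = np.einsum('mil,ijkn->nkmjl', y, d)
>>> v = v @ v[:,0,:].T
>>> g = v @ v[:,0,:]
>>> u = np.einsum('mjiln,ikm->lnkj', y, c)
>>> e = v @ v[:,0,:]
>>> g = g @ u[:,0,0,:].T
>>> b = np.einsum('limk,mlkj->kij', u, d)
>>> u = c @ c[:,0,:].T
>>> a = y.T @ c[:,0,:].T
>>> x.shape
(7, 11, 13, 7)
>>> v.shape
(7, 17, 7)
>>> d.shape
(3, 13, 7, 19)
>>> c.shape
(11, 3, 19)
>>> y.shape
(19, 7, 11, 13, 11)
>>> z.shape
(7,)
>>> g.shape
(7, 17, 13)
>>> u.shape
(11, 3, 11)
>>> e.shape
(7, 17, 7)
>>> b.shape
(7, 11, 19)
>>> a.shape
(11, 13, 11, 7, 11)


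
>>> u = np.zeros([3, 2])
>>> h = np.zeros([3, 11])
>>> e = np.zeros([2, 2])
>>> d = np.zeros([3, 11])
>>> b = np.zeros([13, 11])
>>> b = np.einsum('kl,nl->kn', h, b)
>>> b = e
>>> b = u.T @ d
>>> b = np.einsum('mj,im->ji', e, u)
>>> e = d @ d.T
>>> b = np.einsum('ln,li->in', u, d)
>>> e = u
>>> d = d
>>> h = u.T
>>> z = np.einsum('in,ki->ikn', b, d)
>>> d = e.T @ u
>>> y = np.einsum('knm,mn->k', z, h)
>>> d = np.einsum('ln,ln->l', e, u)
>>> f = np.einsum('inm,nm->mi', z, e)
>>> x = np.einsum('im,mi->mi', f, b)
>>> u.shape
(3, 2)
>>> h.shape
(2, 3)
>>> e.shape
(3, 2)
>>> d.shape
(3,)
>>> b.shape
(11, 2)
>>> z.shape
(11, 3, 2)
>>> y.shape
(11,)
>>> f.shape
(2, 11)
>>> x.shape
(11, 2)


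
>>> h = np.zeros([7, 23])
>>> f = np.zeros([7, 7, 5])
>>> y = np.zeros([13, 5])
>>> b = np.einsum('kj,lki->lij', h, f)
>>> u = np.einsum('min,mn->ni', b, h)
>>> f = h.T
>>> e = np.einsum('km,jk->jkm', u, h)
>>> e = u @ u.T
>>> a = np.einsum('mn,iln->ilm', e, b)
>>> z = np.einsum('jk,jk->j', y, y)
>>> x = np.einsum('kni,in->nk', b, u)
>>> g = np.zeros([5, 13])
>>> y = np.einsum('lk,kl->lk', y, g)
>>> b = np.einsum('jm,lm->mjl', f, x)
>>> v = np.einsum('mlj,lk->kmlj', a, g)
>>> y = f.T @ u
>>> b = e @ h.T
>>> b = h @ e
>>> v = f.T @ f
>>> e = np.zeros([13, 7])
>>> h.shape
(7, 23)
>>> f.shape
(23, 7)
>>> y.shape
(7, 5)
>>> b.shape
(7, 23)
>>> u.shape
(23, 5)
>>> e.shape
(13, 7)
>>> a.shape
(7, 5, 23)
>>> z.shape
(13,)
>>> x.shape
(5, 7)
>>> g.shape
(5, 13)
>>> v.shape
(7, 7)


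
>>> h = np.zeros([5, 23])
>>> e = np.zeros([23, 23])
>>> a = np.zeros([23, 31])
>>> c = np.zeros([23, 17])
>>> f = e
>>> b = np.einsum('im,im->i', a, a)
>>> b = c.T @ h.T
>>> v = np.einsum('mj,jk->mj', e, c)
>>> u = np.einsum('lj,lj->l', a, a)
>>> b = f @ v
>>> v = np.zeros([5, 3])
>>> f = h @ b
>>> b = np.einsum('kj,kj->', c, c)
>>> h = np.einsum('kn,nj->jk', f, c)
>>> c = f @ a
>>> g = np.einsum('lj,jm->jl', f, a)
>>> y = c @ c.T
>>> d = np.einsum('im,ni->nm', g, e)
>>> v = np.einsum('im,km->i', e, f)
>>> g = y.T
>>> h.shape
(17, 5)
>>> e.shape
(23, 23)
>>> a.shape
(23, 31)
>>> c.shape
(5, 31)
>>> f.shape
(5, 23)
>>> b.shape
()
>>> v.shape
(23,)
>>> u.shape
(23,)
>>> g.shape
(5, 5)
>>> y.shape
(5, 5)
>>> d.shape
(23, 5)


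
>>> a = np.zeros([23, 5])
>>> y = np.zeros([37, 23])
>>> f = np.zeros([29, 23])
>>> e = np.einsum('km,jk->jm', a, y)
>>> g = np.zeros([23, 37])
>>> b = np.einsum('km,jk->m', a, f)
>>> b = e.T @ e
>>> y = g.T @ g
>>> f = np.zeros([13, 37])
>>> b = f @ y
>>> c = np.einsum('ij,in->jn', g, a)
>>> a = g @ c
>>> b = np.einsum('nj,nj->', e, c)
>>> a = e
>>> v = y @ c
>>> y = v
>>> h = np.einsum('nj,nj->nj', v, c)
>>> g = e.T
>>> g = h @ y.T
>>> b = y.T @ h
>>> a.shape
(37, 5)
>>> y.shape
(37, 5)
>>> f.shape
(13, 37)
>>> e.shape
(37, 5)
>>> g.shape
(37, 37)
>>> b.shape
(5, 5)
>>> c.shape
(37, 5)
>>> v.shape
(37, 5)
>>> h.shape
(37, 5)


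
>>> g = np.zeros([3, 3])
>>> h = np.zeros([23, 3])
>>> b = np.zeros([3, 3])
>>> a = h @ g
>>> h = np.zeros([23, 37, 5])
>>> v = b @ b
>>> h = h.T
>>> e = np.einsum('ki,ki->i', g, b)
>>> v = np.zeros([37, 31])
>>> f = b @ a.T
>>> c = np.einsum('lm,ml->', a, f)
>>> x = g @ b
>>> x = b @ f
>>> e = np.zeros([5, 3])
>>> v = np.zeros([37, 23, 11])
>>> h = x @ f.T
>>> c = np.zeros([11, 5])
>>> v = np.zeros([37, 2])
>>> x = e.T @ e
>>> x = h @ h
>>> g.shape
(3, 3)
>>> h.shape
(3, 3)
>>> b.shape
(3, 3)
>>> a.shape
(23, 3)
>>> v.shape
(37, 2)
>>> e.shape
(5, 3)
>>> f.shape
(3, 23)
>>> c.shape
(11, 5)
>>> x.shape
(3, 3)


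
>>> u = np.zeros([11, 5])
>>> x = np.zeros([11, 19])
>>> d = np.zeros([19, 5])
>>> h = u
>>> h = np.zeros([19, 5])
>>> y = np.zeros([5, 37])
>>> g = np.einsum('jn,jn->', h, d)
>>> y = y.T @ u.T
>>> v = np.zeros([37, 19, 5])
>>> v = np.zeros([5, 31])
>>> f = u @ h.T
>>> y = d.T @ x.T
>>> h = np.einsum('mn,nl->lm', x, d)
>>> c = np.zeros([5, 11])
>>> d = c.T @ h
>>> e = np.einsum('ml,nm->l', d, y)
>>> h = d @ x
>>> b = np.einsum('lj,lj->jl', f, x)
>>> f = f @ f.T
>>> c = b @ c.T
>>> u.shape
(11, 5)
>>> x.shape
(11, 19)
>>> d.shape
(11, 11)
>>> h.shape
(11, 19)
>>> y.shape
(5, 11)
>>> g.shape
()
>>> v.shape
(5, 31)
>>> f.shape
(11, 11)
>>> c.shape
(19, 5)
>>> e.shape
(11,)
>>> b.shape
(19, 11)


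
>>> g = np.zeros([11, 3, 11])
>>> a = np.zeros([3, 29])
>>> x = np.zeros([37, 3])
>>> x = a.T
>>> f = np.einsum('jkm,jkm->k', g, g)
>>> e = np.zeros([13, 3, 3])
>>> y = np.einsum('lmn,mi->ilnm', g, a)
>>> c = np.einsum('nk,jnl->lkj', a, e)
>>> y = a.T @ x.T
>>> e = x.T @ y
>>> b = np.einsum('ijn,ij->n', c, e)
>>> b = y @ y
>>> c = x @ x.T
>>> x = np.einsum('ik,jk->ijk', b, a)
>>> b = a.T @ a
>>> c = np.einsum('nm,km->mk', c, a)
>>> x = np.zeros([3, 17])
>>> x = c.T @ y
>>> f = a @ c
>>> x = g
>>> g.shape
(11, 3, 11)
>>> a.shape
(3, 29)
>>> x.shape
(11, 3, 11)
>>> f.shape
(3, 3)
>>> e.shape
(3, 29)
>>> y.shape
(29, 29)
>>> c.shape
(29, 3)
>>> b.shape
(29, 29)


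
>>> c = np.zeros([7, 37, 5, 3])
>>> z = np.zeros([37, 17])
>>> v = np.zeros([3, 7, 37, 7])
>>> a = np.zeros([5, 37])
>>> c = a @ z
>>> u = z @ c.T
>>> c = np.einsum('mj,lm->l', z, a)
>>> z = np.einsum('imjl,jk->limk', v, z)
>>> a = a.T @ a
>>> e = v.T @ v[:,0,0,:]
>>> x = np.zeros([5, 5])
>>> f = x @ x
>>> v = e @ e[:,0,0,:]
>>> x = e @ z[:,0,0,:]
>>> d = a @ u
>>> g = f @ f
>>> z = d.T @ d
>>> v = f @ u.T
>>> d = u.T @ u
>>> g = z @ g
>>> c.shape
(5,)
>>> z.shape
(5, 5)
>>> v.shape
(5, 37)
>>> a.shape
(37, 37)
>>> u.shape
(37, 5)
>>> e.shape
(7, 37, 7, 7)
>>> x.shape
(7, 37, 7, 17)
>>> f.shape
(5, 5)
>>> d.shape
(5, 5)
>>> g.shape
(5, 5)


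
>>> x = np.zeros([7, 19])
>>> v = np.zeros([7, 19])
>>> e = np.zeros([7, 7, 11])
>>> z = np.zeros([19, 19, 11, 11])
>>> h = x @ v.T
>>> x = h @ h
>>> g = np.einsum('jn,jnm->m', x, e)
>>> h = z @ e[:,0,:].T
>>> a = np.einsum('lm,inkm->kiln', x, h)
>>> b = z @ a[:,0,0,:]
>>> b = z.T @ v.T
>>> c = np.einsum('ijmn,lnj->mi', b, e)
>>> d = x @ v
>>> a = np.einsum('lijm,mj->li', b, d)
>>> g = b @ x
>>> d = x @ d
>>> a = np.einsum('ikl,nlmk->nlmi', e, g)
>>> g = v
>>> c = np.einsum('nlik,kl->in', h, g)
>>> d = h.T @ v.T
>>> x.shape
(7, 7)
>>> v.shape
(7, 19)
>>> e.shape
(7, 7, 11)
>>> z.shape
(19, 19, 11, 11)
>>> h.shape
(19, 19, 11, 7)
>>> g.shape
(7, 19)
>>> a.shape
(11, 11, 19, 7)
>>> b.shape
(11, 11, 19, 7)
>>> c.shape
(11, 19)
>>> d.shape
(7, 11, 19, 7)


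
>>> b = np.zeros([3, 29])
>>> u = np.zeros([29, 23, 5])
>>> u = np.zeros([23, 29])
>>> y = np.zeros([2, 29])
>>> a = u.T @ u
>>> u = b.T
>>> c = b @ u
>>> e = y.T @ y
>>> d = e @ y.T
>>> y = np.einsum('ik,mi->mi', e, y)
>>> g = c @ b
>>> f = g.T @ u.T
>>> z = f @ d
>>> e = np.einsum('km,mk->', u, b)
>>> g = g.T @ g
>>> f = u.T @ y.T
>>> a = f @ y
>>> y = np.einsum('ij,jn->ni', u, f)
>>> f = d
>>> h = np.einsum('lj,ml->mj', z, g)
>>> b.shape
(3, 29)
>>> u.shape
(29, 3)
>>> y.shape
(2, 29)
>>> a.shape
(3, 29)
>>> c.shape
(3, 3)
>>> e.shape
()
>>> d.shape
(29, 2)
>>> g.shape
(29, 29)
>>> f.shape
(29, 2)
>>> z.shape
(29, 2)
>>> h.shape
(29, 2)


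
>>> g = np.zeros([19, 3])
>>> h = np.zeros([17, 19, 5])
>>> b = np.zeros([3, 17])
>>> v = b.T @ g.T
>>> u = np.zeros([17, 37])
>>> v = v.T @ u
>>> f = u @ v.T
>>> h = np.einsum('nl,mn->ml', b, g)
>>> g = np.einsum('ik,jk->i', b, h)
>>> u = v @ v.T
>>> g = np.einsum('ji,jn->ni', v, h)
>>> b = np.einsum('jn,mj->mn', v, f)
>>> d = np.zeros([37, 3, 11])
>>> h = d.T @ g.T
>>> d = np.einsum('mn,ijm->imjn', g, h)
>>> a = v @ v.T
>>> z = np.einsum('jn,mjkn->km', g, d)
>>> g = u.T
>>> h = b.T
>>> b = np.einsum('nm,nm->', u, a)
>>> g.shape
(19, 19)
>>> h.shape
(37, 17)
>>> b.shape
()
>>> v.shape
(19, 37)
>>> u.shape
(19, 19)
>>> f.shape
(17, 19)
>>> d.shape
(11, 17, 3, 37)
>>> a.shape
(19, 19)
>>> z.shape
(3, 11)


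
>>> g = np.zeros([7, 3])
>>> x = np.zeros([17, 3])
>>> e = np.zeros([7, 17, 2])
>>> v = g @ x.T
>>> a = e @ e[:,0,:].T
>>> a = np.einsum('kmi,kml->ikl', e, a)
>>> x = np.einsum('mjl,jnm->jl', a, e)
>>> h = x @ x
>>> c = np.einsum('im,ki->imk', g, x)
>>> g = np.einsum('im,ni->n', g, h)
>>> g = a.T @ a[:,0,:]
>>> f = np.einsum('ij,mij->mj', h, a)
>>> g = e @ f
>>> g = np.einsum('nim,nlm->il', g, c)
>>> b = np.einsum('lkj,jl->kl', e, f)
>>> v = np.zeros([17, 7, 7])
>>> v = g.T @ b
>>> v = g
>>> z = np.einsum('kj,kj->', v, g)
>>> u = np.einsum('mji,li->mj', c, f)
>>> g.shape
(17, 3)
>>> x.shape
(7, 7)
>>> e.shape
(7, 17, 2)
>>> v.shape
(17, 3)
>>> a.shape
(2, 7, 7)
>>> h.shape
(7, 7)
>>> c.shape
(7, 3, 7)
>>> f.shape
(2, 7)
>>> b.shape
(17, 7)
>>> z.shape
()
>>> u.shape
(7, 3)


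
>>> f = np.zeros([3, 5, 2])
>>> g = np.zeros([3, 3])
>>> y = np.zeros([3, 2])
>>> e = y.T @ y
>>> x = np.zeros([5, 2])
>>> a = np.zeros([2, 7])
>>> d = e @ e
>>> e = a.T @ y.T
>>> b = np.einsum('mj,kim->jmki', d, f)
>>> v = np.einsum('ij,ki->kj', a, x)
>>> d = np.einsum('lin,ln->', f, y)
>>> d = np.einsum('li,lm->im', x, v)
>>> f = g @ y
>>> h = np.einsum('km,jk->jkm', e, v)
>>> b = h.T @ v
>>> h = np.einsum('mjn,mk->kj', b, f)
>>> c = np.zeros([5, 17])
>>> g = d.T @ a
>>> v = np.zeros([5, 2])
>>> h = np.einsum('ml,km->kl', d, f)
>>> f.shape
(3, 2)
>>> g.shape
(7, 7)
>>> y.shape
(3, 2)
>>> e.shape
(7, 3)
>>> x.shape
(5, 2)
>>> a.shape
(2, 7)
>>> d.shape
(2, 7)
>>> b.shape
(3, 7, 7)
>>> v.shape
(5, 2)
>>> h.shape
(3, 7)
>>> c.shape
(5, 17)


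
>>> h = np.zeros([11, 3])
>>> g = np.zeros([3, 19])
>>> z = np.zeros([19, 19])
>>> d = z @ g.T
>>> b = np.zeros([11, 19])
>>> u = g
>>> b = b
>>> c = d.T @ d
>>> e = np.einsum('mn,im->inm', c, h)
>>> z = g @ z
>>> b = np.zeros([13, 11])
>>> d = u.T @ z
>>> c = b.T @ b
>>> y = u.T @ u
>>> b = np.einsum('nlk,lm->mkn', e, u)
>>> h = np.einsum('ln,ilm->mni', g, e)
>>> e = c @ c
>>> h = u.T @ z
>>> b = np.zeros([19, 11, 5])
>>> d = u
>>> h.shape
(19, 19)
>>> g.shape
(3, 19)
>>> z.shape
(3, 19)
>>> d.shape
(3, 19)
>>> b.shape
(19, 11, 5)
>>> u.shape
(3, 19)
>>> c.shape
(11, 11)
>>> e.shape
(11, 11)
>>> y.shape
(19, 19)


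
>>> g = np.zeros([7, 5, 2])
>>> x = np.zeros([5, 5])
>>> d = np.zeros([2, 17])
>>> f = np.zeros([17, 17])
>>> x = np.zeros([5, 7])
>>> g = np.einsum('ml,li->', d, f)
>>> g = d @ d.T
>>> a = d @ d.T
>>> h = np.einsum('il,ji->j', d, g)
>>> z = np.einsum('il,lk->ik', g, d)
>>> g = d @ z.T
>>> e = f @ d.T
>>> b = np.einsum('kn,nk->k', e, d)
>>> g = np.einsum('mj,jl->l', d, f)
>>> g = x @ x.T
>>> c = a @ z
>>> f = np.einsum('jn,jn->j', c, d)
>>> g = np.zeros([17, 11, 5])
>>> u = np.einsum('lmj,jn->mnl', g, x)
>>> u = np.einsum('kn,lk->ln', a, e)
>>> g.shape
(17, 11, 5)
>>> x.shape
(5, 7)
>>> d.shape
(2, 17)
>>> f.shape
(2,)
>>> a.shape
(2, 2)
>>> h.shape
(2,)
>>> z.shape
(2, 17)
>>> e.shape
(17, 2)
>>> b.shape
(17,)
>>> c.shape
(2, 17)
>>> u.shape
(17, 2)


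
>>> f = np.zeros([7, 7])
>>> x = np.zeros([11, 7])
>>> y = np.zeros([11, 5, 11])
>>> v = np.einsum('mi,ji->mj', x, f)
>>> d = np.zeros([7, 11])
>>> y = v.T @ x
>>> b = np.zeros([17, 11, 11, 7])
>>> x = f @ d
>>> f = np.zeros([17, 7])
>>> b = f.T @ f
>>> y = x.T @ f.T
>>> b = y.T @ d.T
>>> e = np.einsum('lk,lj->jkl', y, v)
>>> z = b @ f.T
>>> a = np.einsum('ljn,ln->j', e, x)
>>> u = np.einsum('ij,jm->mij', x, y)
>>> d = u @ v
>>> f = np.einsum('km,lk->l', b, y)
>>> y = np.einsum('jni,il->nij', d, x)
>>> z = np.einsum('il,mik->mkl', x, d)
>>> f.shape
(11,)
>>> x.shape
(7, 11)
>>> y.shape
(7, 7, 17)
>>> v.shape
(11, 7)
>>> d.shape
(17, 7, 7)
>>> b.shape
(17, 7)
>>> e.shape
(7, 17, 11)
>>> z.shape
(17, 7, 11)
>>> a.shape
(17,)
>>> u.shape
(17, 7, 11)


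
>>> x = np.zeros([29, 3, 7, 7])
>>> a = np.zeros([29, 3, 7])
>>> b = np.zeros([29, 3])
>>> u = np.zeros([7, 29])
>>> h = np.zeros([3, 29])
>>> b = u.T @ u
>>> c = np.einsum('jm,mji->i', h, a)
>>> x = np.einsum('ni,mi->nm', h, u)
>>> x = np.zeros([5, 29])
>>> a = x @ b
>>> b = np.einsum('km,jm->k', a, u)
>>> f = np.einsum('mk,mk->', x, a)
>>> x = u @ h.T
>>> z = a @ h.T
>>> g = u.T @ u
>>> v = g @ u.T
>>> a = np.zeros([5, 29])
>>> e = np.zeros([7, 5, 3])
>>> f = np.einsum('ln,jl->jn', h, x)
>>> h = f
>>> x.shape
(7, 3)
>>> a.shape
(5, 29)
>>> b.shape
(5,)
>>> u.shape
(7, 29)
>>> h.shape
(7, 29)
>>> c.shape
(7,)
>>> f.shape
(7, 29)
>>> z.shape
(5, 3)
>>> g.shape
(29, 29)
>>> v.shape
(29, 7)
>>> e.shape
(7, 5, 3)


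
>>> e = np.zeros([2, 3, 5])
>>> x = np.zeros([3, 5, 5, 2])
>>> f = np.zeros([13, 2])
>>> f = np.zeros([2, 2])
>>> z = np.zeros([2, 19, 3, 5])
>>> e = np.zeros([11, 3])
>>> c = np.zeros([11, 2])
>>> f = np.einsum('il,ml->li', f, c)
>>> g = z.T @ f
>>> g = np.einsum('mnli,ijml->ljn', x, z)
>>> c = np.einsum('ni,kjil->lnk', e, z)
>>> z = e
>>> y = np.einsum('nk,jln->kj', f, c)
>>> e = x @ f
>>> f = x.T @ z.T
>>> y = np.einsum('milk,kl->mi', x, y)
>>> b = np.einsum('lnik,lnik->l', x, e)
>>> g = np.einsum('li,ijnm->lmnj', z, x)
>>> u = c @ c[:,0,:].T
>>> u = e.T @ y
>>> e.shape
(3, 5, 5, 2)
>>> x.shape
(3, 5, 5, 2)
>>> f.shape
(2, 5, 5, 11)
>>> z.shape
(11, 3)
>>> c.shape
(5, 11, 2)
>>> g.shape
(11, 2, 5, 5)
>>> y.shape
(3, 5)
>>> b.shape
(3,)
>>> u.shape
(2, 5, 5, 5)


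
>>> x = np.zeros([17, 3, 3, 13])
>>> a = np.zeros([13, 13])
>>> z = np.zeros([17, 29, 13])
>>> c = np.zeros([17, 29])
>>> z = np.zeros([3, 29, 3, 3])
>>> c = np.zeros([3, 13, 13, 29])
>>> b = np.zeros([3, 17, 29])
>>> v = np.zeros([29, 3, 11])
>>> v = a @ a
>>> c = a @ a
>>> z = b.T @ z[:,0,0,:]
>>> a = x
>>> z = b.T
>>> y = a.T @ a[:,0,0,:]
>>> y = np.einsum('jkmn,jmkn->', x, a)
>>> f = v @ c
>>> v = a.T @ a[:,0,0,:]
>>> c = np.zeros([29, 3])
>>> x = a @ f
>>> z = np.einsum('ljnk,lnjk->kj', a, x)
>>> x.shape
(17, 3, 3, 13)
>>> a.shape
(17, 3, 3, 13)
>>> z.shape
(13, 3)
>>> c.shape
(29, 3)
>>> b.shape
(3, 17, 29)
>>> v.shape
(13, 3, 3, 13)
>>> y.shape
()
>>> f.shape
(13, 13)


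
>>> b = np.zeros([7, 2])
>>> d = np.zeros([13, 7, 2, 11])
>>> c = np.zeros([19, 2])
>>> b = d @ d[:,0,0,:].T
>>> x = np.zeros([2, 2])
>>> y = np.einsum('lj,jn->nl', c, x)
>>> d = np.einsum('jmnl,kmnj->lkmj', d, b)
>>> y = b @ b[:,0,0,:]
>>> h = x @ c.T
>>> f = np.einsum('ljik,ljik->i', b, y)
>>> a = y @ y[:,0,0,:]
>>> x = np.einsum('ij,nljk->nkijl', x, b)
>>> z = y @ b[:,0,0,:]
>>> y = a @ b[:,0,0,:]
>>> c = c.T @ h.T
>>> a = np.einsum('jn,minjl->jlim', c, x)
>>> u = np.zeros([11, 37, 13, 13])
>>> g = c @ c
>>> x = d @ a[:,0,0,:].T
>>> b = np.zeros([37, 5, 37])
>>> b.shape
(37, 5, 37)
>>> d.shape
(11, 13, 7, 13)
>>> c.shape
(2, 2)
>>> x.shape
(11, 13, 7, 2)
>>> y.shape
(13, 7, 2, 13)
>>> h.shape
(2, 19)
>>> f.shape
(2,)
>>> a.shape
(2, 7, 13, 13)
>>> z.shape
(13, 7, 2, 13)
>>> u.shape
(11, 37, 13, 13)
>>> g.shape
(2, 2)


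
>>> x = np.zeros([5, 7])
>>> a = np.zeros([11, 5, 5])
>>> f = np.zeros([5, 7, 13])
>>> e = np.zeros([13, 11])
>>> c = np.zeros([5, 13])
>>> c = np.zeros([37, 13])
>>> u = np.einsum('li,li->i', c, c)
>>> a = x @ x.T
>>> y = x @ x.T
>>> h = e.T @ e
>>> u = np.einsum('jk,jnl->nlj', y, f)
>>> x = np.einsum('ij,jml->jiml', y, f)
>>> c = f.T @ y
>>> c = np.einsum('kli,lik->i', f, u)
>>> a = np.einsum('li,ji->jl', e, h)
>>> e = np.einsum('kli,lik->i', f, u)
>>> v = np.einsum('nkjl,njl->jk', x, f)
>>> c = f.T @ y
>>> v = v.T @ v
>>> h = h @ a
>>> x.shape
(5, 5, 7, 13)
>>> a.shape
(11, 13)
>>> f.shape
(5, 7, 13)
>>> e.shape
(13,)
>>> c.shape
(13, 7, 5)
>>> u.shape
(7, 13, 5)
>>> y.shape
(5, 5)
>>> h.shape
(11, 13)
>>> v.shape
(5, 5)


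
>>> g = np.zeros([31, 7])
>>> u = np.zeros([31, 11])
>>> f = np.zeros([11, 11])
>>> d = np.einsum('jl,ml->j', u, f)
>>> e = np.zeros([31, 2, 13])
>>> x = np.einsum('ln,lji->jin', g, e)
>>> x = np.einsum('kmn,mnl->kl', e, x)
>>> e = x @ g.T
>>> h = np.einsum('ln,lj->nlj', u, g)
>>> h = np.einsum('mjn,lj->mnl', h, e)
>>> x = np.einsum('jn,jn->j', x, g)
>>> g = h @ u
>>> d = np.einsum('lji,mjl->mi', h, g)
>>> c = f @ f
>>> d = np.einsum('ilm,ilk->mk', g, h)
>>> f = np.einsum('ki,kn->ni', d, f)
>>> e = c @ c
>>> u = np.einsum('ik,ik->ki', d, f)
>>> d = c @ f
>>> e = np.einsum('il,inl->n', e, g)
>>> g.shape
(11, 7, 11)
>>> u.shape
(31, 11)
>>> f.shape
(11, 31)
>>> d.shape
(11, 31)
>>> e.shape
(7,)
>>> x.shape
(31,)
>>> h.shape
(11, 7, 31)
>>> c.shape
(11, 11)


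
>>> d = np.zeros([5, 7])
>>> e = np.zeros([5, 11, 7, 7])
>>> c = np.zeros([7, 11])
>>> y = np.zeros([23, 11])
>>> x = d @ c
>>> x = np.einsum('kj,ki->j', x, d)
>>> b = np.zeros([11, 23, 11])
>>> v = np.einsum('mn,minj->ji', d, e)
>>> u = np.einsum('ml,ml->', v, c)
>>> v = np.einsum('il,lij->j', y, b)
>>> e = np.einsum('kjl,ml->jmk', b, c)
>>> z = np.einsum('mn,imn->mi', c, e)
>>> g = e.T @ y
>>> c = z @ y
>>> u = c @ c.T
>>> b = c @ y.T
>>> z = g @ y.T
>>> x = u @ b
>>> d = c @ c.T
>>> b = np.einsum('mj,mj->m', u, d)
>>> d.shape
(7, 7)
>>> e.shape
(23, 7, 11)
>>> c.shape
(7, 11)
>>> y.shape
(23, 11)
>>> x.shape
(7, 23)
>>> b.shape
(7,)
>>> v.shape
(11,)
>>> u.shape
(7, 7)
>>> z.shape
(11, 7, 23)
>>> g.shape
(11, 7, 11)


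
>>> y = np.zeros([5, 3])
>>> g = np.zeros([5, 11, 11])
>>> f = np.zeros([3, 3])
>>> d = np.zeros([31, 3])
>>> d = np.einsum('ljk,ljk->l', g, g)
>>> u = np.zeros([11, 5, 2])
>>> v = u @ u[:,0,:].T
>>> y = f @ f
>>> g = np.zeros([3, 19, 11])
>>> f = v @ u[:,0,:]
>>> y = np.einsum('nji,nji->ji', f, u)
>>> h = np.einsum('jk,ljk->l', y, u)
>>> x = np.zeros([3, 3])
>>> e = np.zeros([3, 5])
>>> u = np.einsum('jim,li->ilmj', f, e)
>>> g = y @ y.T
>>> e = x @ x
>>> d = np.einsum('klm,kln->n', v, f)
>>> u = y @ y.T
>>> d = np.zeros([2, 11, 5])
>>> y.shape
(5, 2)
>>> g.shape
(5, 5)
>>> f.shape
(11, 5, 2)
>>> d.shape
(2, 11, 5)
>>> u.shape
(5, 5)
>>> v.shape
(11, 5, 11)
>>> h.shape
(11,)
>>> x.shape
(3, 3)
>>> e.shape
(3, 3)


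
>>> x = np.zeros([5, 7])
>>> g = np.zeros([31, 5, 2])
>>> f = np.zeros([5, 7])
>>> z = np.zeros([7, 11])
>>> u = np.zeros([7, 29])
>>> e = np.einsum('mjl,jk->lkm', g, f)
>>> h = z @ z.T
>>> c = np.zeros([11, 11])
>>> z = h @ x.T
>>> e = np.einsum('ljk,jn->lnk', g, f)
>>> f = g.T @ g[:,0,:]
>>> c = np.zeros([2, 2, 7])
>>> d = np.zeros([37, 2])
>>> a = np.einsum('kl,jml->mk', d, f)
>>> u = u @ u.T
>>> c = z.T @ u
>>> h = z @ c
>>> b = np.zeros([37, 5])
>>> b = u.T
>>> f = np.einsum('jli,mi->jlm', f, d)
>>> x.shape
(5, 7)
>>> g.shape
(31, 5, 2)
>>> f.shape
(2, 5, 37)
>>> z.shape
(7, 5)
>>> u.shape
(7, 7)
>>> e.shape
(31, 7, 2)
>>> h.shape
(7, 7)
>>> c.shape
(5, 7)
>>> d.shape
(37, 2)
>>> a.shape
(5, 37)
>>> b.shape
(7, 7)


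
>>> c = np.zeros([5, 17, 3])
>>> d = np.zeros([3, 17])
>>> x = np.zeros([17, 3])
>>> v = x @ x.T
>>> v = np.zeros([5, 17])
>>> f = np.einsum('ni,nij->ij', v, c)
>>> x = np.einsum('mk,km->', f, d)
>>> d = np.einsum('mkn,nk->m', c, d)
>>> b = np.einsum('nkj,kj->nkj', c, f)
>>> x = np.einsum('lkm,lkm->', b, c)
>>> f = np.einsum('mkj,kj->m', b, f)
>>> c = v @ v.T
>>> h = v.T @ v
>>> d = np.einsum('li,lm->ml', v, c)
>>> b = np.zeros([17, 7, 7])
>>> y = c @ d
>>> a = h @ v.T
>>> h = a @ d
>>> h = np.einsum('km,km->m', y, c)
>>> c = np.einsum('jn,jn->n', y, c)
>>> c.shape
(5,)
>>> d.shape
(5, 5)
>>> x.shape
()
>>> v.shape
(5, 17)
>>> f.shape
(5,)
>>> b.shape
(17, 7, 7)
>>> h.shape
(5,)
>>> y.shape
(5, 5)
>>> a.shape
(17, 5)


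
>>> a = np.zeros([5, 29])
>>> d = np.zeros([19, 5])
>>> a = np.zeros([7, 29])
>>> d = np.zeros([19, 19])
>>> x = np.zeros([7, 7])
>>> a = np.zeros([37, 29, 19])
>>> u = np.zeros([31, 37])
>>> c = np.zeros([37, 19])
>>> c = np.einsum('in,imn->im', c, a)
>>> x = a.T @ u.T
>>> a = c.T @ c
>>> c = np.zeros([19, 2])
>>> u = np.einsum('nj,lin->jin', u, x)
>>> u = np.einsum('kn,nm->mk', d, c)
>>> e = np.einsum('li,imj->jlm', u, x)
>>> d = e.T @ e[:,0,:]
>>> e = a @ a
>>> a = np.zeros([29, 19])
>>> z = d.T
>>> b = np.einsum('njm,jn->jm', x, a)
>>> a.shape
(29, 19)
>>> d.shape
(29, 2, 29)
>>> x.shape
(19, 29, 31)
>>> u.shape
(2, 19)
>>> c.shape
(19, 2)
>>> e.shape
(29, 29)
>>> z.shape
(29, 2, 29)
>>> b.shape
(29, 31)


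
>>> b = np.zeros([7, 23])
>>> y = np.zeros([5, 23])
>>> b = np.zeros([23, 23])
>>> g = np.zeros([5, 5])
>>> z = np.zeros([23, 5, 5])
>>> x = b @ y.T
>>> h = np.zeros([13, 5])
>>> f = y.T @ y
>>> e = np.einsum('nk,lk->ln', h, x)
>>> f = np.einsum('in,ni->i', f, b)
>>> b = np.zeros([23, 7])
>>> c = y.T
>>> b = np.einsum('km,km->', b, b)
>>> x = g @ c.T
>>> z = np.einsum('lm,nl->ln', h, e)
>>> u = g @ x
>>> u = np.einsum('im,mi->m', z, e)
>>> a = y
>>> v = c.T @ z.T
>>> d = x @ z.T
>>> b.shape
()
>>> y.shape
(5, 23)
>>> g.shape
(5, 5)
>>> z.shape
(13, 23)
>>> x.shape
(5, 23)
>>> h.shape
(13, 5)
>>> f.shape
(23,)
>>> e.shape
(23, 13)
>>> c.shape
(23, 5)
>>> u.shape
(23,)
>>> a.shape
(5, 23)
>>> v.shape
(5, 13)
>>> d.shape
(5, 13)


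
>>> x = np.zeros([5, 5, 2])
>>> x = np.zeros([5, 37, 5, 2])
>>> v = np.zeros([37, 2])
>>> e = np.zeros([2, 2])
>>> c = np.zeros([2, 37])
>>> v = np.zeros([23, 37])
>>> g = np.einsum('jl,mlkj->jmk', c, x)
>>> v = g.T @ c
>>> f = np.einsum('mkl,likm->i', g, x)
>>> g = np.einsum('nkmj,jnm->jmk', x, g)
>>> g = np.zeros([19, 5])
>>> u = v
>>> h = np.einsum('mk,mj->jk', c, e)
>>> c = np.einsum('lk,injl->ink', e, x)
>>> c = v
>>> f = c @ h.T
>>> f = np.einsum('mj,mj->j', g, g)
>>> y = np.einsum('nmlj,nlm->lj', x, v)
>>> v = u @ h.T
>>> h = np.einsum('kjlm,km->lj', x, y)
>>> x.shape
(5, 37, 5, 2)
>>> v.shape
(5, 5, 2)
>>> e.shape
(2, 2)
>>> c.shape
(5, 5, 37)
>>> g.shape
(19, 5)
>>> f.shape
(5,)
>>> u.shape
(5, 5, 37)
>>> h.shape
(5, 37)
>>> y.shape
(5, 2)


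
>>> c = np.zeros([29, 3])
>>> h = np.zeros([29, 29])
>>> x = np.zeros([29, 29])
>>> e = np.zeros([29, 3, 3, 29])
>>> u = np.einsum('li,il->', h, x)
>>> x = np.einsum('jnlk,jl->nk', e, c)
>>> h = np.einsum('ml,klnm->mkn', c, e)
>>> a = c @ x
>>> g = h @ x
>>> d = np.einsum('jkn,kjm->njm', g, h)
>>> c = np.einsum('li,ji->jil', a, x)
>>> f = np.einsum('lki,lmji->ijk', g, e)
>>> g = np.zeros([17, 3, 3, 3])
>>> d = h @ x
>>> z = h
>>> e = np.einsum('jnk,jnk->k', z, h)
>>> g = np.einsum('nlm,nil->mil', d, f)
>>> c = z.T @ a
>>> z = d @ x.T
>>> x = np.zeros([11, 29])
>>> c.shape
(3, 29, 29)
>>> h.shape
(29, 29, 3)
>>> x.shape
(11, 29)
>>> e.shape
(3,)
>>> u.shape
()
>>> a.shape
(29, 29)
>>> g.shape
(29, 3, 29)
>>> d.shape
(29, 29, 29)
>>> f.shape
(29, 3, 29)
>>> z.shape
(29, 29, 3)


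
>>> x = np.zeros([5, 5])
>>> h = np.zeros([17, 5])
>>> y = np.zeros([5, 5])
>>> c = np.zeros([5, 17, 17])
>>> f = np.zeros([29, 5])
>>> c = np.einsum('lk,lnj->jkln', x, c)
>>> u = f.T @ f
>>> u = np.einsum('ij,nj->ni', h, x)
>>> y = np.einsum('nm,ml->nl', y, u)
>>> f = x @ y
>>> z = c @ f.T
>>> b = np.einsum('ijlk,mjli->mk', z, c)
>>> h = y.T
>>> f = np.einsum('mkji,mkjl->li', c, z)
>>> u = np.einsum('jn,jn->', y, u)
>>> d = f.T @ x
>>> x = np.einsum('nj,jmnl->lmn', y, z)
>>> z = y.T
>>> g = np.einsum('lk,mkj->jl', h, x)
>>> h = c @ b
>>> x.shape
(5, 5, 5)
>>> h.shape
(17, 5, 5, 5)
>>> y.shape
(5, 17)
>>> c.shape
(17, 5, 5, 17)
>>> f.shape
(5, 17)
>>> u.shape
()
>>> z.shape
(17, 5)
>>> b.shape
(17, 5)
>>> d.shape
(17, 5)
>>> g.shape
(5, 17)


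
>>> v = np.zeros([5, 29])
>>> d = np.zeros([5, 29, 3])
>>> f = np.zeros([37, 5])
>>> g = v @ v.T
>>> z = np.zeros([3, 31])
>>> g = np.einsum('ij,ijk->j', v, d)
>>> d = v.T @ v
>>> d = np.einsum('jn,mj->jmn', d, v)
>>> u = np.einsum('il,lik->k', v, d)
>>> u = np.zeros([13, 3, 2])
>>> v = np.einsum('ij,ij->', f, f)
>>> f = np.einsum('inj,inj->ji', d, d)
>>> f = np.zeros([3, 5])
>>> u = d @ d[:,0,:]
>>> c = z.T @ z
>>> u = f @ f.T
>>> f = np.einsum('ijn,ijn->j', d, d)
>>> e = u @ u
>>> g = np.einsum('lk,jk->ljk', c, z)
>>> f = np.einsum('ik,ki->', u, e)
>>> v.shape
()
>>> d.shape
(29, 5, 29)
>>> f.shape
()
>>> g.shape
(31, 3, 31)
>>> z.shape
(3, 31)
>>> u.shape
(3, 3)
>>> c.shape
(31, 31)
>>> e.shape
(3, 3)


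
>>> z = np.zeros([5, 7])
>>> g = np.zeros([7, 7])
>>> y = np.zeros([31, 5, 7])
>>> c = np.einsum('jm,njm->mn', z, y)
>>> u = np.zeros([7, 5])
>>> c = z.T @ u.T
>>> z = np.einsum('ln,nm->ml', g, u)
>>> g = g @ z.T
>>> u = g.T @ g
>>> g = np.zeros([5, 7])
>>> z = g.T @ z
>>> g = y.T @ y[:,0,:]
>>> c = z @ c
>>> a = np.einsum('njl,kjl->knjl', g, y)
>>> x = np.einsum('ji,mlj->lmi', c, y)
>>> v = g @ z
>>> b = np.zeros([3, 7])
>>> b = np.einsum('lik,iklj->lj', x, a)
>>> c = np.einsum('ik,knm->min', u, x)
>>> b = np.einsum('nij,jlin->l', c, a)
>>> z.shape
(7, 7)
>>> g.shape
(7, 5, 7)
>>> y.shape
(31, 5, 7)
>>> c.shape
(7, 5, 31)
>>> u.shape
(5, 5)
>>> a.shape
(31, 7, 5, 7)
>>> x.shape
(5, 31, 7)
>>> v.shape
(7, 5, 7)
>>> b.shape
(7,)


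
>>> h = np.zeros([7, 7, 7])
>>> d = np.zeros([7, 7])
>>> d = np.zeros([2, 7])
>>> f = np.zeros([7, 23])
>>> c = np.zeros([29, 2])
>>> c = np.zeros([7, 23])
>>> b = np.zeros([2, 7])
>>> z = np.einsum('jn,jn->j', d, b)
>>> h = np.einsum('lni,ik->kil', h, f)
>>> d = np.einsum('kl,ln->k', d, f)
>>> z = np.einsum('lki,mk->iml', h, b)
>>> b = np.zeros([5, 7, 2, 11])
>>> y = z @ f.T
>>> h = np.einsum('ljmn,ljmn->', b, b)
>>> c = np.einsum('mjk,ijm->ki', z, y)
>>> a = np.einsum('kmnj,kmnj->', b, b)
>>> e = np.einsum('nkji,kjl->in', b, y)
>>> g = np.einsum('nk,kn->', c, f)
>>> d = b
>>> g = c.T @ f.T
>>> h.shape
()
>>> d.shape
(5, 7, 2, 11)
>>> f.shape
(7, 23)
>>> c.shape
(23, 7)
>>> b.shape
(5, 7, 2, 11)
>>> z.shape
(7, 2, 23)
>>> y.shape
(7, 2, 7)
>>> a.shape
()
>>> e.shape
(11, 5)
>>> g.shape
(7, 7)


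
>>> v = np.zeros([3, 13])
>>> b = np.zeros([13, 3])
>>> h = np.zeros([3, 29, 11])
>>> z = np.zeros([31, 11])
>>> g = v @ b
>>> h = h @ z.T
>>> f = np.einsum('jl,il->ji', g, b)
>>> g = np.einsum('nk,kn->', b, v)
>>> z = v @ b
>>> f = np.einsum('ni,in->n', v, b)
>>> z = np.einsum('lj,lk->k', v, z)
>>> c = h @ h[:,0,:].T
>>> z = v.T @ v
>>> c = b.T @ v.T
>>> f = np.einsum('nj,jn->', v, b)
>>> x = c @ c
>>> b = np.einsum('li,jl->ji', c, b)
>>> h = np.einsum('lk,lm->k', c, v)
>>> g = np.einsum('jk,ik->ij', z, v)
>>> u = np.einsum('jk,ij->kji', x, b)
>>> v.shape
(3, 13)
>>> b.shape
(13, 3)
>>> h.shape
(3,)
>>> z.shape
(13, 13)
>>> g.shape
(3, 13)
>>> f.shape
()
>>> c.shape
(3, 3)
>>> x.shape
(3, 3)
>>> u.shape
(3, 3, 13)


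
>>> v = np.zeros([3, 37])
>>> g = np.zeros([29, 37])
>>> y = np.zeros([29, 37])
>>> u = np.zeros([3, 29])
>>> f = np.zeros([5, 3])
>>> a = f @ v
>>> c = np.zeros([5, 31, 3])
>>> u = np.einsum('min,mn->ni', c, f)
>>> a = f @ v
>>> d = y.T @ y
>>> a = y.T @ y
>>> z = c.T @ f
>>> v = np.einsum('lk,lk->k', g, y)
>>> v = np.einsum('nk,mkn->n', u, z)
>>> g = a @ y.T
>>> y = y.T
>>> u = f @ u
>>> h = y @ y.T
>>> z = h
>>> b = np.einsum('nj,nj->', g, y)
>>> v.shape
(3,)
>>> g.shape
(37, 29)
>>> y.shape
(37, 29)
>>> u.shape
(5, 31)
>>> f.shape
(5, 3)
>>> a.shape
(37, 37)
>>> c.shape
(5, 31, 3)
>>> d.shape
(37, 37)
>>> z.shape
(37, 37)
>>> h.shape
(37, 37)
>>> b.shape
()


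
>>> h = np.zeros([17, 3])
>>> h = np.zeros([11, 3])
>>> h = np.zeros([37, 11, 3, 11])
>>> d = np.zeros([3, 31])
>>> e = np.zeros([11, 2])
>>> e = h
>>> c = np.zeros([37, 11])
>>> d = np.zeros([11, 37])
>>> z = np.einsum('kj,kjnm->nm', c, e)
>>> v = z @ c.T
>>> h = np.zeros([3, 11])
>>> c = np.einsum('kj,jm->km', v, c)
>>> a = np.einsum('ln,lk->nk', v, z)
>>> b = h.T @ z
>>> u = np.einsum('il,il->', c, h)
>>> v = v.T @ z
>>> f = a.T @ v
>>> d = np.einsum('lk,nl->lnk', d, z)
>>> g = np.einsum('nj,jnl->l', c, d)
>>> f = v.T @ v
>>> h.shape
(3, 11)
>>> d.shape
(11, 3, 37)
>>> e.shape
(37, 11, 3, 11)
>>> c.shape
(3, 11)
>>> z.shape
(3, 11)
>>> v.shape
(37, 11)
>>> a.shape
(37, 11)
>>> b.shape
(11, 11)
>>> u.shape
()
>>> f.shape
(11, 11)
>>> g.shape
(37,)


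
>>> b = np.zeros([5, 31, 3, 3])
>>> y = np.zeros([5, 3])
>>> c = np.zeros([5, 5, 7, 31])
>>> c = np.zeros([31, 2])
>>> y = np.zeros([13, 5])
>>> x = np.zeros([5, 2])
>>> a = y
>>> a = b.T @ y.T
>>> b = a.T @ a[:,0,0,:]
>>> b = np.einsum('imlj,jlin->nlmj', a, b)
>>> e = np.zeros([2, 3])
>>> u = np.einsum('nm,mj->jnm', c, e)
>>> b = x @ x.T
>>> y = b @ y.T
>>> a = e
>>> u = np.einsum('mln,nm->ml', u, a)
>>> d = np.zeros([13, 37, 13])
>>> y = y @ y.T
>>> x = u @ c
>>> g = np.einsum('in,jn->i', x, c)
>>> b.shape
(5, 5)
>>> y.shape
(5, 5)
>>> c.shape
(31, 2)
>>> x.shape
(3, 2)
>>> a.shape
(2, 3)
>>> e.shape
(2, 3)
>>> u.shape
(3, 31)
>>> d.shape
(13, 37, 13)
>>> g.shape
(3,)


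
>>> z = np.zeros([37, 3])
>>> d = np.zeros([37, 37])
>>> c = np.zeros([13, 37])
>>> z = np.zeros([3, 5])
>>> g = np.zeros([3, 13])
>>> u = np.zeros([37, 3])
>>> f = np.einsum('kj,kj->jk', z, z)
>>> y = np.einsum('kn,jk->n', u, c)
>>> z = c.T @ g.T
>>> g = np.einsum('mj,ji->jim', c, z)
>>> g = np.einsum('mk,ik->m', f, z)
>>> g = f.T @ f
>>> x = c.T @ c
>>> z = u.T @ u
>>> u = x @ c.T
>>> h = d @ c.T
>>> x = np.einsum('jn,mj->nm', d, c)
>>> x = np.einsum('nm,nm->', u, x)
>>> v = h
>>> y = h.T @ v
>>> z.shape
(3, 3)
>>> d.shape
(37, 37)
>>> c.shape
(13, 37)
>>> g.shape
(3, 3)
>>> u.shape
(37, 13)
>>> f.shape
(5, 3)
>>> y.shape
(13, 13)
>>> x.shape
()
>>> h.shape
(37, 13)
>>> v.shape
(37, 13)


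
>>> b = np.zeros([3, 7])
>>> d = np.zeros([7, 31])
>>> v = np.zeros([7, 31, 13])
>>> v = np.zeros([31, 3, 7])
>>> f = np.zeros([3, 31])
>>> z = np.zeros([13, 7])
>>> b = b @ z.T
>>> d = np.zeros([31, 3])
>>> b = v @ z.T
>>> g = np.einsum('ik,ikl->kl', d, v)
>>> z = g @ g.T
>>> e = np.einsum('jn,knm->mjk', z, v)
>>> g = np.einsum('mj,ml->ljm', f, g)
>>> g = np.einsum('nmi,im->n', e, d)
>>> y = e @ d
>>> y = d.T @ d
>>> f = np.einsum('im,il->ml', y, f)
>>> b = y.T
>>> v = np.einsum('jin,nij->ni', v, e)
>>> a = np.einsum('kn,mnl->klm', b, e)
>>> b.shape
(3, 3)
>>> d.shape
(31, 3)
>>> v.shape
(7, 3)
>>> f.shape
(3, 31)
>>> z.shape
(3, 3)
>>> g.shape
(7,)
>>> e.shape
(7, 3, 31)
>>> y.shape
(3, 3)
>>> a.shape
(3, 31, 7)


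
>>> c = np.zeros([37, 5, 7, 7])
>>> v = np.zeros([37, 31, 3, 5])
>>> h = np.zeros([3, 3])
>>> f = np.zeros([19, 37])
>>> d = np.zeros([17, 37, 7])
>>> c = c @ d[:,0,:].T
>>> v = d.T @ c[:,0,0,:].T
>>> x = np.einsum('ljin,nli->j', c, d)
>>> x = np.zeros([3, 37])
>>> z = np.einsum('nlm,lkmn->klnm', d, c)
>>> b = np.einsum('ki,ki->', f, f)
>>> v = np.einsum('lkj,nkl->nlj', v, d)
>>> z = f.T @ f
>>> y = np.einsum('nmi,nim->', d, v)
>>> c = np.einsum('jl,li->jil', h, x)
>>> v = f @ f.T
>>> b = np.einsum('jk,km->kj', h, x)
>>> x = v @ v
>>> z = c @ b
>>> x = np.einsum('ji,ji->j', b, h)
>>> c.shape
(3, 37, 3)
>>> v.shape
(19, 19)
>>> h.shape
(3, 3)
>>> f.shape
(19, 37)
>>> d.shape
(17, 37, 7)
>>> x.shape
(3,)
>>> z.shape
(3, 37, 3)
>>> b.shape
(3, 3)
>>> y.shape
()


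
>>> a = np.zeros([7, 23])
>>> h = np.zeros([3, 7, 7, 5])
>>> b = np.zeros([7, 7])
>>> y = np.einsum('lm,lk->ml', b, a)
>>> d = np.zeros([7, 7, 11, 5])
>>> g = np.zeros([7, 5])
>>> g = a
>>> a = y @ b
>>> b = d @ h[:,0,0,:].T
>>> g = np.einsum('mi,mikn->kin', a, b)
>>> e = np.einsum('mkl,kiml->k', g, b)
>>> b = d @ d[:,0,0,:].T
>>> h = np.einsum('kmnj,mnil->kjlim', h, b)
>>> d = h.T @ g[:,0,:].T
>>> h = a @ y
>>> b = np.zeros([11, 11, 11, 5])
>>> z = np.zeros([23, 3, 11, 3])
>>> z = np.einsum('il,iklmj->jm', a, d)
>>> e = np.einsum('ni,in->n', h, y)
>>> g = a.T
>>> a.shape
(7, 7)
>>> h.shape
(7, 7)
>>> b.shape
(11, 11, 11, 5)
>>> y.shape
(7, 7)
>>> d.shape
(7, 11, 7, 5, 11)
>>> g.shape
(7, 7)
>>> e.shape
(7,)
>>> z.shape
(11, 5)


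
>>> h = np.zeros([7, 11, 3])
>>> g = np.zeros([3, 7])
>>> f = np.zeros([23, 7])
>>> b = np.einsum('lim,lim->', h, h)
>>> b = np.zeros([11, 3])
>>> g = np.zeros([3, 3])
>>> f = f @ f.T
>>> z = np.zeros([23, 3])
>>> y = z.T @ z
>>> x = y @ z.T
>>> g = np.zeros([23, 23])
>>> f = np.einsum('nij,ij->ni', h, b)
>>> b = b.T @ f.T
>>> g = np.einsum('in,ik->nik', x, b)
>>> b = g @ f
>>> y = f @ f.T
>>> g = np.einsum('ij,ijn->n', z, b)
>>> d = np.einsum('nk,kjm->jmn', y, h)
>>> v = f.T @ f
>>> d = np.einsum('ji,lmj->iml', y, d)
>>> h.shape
(7, 11, 3)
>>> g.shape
(11,)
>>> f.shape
(7, 11)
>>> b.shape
(23, 3, 11)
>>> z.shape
(23, 3)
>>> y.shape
(7, 7)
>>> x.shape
(3, 23)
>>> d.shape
(7, 3, 11)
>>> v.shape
(11, 11)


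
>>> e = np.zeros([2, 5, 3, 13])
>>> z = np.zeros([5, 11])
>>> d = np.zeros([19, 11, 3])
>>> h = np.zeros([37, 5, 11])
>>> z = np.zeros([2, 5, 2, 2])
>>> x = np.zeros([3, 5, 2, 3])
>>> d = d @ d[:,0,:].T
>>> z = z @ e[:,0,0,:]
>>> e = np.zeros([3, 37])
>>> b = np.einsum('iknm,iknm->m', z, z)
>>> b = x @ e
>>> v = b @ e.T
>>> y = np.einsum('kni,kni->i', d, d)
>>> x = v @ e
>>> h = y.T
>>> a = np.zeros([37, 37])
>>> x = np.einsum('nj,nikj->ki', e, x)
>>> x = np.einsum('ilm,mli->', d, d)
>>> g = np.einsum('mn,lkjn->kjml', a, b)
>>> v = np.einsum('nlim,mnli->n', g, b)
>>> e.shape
(3, 37)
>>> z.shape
(2, 5, 2, 13)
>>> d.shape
(19, 11, 19)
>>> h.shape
(19,)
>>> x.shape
()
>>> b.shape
(3, 5, 2, 37)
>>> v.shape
(5,)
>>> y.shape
(19,)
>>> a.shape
(37, 37)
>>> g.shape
(5, 2, 37, 3)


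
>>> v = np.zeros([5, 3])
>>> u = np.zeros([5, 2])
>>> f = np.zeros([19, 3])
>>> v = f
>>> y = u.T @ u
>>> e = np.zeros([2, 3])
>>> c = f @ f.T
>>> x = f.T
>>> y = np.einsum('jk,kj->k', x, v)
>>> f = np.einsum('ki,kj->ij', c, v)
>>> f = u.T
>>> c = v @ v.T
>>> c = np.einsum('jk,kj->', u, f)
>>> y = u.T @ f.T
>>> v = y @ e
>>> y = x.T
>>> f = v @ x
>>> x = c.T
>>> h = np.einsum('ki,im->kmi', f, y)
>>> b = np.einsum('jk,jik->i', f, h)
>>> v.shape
(2, 3)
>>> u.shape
(5, 2)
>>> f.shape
(2, 19)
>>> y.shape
(19, 3)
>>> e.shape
(2, 3)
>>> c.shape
()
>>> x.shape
()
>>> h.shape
(2, 3, 19)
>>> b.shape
(3,)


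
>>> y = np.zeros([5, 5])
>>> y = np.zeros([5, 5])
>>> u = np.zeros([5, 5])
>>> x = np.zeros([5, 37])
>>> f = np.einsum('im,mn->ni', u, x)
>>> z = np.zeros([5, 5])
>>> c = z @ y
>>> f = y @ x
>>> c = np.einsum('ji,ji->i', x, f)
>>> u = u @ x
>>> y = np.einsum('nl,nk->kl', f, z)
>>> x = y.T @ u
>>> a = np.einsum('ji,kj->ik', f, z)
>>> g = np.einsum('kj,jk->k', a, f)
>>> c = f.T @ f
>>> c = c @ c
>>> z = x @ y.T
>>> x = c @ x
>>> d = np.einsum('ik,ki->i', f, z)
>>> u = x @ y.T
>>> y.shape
(5, 37)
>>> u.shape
(37, 5)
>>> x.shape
(37, 37)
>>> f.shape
(5, 37)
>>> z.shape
(37, 5)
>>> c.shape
(37, 37)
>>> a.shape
(37, 5)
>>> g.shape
(37,)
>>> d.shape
(5,)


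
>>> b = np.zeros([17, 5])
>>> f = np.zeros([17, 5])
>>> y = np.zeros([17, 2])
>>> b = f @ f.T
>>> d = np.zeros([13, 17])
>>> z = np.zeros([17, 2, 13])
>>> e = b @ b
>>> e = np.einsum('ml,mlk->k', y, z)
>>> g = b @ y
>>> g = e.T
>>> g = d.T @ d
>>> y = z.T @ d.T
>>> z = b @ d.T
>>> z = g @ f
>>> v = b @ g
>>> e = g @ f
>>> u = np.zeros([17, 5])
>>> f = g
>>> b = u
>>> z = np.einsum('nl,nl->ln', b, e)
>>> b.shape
(17, 5)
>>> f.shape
(17, 17)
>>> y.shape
(13, 2, 13)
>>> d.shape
(13, 17)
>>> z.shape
(5, 17)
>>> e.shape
(17, 5)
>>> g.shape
(17, 17)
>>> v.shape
(17, 17)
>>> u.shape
(17, 5)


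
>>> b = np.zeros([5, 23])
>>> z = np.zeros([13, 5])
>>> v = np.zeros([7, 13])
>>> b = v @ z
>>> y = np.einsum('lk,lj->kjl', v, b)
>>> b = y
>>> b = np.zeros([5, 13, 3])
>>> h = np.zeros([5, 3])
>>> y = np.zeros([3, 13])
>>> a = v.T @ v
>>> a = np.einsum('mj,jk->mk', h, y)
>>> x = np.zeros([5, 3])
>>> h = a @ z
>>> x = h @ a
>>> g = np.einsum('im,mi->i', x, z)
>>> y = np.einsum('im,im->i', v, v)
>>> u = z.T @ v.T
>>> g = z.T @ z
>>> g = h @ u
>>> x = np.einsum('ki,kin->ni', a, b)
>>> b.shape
(5, 13, 3)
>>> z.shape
(13, 5)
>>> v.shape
(7, 13)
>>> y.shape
(7,)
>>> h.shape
(5, 5)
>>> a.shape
(5, 13)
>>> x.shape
(3, 13)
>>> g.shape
(5, 7)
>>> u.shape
(5, 7)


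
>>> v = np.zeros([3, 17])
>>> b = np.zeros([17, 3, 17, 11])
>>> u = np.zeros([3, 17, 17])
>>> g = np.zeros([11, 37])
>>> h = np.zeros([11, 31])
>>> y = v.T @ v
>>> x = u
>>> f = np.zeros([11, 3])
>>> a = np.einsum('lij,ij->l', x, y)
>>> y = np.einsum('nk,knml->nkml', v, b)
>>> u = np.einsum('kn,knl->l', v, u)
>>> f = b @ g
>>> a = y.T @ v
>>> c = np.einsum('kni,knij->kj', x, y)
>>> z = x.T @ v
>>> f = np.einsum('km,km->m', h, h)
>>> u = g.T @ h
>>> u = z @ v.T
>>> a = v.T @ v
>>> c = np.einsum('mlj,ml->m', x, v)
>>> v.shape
(3, 17)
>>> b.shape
(17, 3, 17, 11)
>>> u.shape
(17, 17, 3)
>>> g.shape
(11, 37)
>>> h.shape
(11, 31)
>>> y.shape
(3, 17, 17, 11)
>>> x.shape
(3, 17, 17)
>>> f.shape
(31,)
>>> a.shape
(17, 17)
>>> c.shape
(3,)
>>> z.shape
(17, 17, 17)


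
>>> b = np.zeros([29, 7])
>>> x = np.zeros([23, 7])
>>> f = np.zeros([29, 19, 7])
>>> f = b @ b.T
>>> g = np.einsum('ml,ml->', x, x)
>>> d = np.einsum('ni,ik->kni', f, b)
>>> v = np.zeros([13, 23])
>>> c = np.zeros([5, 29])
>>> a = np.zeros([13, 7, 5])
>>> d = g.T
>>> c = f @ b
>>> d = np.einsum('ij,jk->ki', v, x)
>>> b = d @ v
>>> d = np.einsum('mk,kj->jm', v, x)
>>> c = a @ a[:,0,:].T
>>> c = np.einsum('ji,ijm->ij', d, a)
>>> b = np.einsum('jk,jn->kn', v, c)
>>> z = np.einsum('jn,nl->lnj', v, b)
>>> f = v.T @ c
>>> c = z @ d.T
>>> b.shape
(23, 7)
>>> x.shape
(23, 7)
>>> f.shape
(23, 7)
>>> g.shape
()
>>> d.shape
(7, 13)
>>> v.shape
(13, 23)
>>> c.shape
(7, 23, 7)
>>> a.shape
(13, 7, 5)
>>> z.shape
(7, 23, 13)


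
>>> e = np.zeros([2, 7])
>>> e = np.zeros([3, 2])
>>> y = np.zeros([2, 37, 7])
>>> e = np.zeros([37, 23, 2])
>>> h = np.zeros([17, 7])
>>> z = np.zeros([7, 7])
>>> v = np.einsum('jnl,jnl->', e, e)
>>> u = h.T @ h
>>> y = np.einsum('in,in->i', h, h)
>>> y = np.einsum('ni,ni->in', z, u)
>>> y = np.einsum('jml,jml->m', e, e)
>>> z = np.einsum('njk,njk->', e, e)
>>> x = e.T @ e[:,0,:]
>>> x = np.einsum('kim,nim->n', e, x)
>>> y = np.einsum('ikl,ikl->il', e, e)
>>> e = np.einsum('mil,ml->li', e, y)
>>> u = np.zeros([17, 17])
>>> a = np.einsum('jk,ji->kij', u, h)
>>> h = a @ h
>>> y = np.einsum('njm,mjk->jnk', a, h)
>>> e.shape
(2, 23)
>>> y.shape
(7, 17, 7)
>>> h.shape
(17, 7, 7)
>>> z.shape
()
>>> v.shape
()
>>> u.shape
(17, 17)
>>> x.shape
(2,)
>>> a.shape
(17, 7, 17)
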